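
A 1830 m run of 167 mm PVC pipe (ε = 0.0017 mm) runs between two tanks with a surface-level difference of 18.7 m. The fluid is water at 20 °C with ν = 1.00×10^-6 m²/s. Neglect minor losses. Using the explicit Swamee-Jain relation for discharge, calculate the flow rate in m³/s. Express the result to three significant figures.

Q ≈ 0.0326 m³/s

Swamee-Jain (Type II): Q = -0.965·√(gD⁵h_f/L)·ln[ε/(3.7D) + √(3.17ν²L/(gD³h_f))]
√(gD⁵h_f/L) = √(9.81·0.167⁵·18.7/1830) = 0.003608
ε/(3.7D) = 2.75×10^-6; √(3.17ν²L/(gD³h_f)) = 8.24×10^-5
Q = -0.965·0.003608·ln(8.515×10^-5) = 0.03263 m³/s
Check: V = 1.49 m/s, Re = 2.49×10^5, f = 0.01500, h_f = 18.6 m ≈ 18.7 m ✓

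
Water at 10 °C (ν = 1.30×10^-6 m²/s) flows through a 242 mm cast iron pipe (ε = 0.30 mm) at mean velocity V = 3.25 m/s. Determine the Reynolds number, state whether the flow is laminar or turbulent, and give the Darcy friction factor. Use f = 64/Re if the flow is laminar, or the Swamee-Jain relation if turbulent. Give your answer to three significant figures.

Re ≈ 6.05×10^5; turbulent; f ≈ 0.0212

Re = VD/ν = 3.250·0.242/1.30×10^-6 = 6.05×10^5
Re > 4000 → turbulent; ε/D = 0.00124
Swamee-Jain: f = 0.02124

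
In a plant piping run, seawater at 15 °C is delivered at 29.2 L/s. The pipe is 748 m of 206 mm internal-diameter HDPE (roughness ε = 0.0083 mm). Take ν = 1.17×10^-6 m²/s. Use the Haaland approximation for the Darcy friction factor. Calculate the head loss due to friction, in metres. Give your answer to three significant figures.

V = 4Q/(πD²) = 4·0.0292/(π·0.206²) = 0.8761 m/s
Re = VD/ν = 0.8761·0.206/1.17×10^-6 = 1.54×10^5 → turbulent
ε/D = 0.0083/206 = 4.03×10^-5
Haaland: f = 0.01654
h_f = f(L/D)V²/(2g) = 0.01654·(748/0.206)·0.8761²/(2·9.81) = 2.349 m

h_f ≈ 2.35 m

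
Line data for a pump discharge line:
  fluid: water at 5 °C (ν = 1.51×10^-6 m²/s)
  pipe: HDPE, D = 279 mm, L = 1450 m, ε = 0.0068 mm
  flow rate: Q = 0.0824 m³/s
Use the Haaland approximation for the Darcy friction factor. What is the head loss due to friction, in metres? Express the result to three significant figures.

V = 4Q/(πD²) = 4·0.0824/(π·0.279²) = 1.348 m/s
Re = VD/ν = 1.348·0.279/1.51×10^-6 = 2.49×10^5 → turbulent
ε/D = 0.0068/279 = 2.44×10^-5
Haaland: f = 0.01504
h_f = f(L/D)V²/(2g) = 0.01504·(1450/0.279)·1.348²/(2·9.81) = 7.236 m

h_f ≈ 7.24 m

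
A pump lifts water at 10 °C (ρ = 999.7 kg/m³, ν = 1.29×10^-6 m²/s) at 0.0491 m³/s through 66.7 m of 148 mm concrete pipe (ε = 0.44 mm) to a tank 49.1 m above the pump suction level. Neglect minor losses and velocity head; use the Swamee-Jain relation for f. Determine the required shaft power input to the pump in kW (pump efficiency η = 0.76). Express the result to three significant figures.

P_shaft ≈ 34.3 kW

V = 4Q/(πD²) = 2.854 m/s; Re = 3.27×10^5; ε/D = 0.00297; f = 0.02666
h_f = f(L/D)V²/2g = 4.988 m
Total head H = z + h_f = 49.1 + 4.988 = 54.09 m
P_hyd = ρgQH = 999.7·9.81·0.0491·54.09 = 26.04 kW
P_shaft = P_hyd/η = 26.04/0.76 = 34.27 kW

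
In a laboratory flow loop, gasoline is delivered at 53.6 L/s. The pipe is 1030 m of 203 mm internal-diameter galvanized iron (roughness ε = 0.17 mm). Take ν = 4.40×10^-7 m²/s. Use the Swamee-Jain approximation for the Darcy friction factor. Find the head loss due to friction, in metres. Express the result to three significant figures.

V = 4Q/(πD²) = 4·0.0536/(π·0.203²) = 1.656 m/s
Re = VD/ν = 1.656·0.203/4.40×10^-7 = 7.64×10^5 → turbulent
ε/D = 0.17/203 = 8.37×10^-4
Swamee-Jain: f = 0.01937
h_f = f(L/D)V²/(2g) = 0.01937·(1030/0.203)·1.656²/(2·9.81) = 13.74 m

h_f ≈ 13.7 m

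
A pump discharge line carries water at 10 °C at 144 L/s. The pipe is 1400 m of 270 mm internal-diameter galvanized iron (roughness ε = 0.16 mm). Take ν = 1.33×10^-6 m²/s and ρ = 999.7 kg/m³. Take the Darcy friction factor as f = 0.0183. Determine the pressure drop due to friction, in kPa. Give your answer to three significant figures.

V = 4Q/(πD²) = 4·0.144/(π·0.270²) = 2.515 m/s
h_f = f(L/D)V²/(2g) = 0.01830·(1400/0.270)·2.515²/(2·9.81) = 30.59 m
Δp = ρg·h_f = 999.7·9.81·30.59 = 300.0 kPa

Δp ≈ 300 kPa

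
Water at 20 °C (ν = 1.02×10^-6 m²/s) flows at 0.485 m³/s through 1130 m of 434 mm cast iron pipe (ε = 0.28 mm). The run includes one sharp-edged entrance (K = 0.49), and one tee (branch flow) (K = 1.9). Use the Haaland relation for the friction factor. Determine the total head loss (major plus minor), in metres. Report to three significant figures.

H_L ≈ 27.0 m

V = 4Q/(πD²) = 3.278 m/s; V²/2g = 0.5478 m
Re = 1.39×10^6, ε/D = 6.45×10^-4 → f = 0.01800 (Haaland)
Major: h_f = f(L/D)·V²/2g = 0.01800·2604·0.5478 = 25.67 m
Minor: ΣK = 2.39; h_m = ΣK·V²/2g = 1.309 m
Total H_L = 25.67 + 1.309 = 26.98 m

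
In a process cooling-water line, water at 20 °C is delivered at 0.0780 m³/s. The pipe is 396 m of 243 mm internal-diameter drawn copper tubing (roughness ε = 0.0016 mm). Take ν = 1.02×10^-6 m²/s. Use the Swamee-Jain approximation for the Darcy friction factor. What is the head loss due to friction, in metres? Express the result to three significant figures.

V = 4Q/(πD²) = 4·0.0780/(π·0.243²) = 1.682 m/s
Re = VD/ν = 1.682·0.243/1.02×10^-6 = 4.01×10^5 → turbulent
ε/D = 0.0016/243 = 6.58×10^-6
Swamee-Jain: f = 0.01372
h_f = f(L/D)V²/(2g) = 0.01372·(396/0.243)·1.682²/(2·9.81) = 3.223 m

h_f ≈ 3.22 m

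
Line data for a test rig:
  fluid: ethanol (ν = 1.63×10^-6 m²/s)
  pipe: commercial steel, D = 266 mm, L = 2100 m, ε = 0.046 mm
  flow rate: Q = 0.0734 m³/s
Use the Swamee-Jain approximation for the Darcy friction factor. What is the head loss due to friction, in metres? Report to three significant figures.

h_f ≈ 11.8 m

V = 4Q/(πD²) = 4·0.0734/(π·0.266²) = 1.321 m/s
Re = VD/ν = 1.321·0.266/1.63×10^-6 = 2.16×10^5 → turbulent
ε/D = 0.046/266 = 1.73×10^-4
Swamee-Jain: f = 0.01677
h_f = f(L/D)V²/(2g) = 0.01677·(2100/0.266)·1.321²/(2·9.81) = 11.77 m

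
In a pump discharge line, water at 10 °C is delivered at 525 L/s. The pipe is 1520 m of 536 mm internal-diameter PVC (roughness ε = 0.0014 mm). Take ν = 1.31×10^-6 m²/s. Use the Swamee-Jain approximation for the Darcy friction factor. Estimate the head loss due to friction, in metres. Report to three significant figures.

h_f ≈ 9.21 m

V = 4Q/(πD²) = 4·0.525/(π·0.536²) = 2.327 m/s
Re = VD/ν = 2.327·0.536/1.31×10^-6 = 9.52×10^5 → turbulent
ε/D = 0.0014/536 = 2.61×10^-6
Swamee-Jain: f = 0.01177
h_f = f(L/D)V²/(2g) = 0.01177·(1520/0.536)·2.327²/(2·9.81) = 9.208 m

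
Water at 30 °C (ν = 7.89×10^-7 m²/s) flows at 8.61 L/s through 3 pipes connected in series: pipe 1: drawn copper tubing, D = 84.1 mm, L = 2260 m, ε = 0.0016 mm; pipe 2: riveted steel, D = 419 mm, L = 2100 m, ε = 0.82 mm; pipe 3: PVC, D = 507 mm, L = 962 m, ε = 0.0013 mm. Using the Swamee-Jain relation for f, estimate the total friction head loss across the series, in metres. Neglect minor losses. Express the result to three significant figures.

Pipe 1: V = 1.550 m/s, Re = 1.65×10^5, ε/D = 1.90×10^-5, f = 0.01628, h_1 = f(L/D)V²/2g = 53.58 m
Pipe 2: V = 0.06244 m/s, Re = 3.32×10^4, ε/D = 0.00196, f = 0.02793, h_2 = f(L/D)V²/2g = 0.02782 m
Pipe 3: V = 0.04265 m/s, Re = 2.74×10^4, ε/D = 2.56×10^-6, f = 0.02389, h_3 = f(L/D)V²/2g = 0.004203 m
Series → Q common, losses add: H = Σh = 53.61 m

H ≈ 53.6 m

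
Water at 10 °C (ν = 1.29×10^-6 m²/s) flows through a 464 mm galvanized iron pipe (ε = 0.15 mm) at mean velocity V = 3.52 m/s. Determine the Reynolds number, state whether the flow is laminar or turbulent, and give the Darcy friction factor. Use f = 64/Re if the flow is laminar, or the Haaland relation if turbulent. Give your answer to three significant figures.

Re ≈ 1.27×10^6; turbulent; f ≈ 0.0157

Re = VD/ν = 3.520·0.464/1.29×10^-6 = 1.27×10^6
Re > 4000 → turbulent; ε/D = 3.23×10^-4
Haaland: f = 0.01569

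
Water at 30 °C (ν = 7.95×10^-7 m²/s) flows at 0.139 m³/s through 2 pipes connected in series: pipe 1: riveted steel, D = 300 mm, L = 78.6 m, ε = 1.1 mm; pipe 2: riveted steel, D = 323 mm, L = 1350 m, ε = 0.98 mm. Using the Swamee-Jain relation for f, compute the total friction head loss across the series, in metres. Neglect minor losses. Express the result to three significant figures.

H ≈ 17.7 m

Pipe 1: V = 1.966 m/s, Re = 7.42×10^5, ε/D = 0.00367, f = 0.02794, h_1 = f(L/D)V²/2g = 1.443 m
Pipe 2: V = 1.696 m/s, Re = 6.89×10^5, ε/D = 0.00303, f = 0.02653, h_2 = f(L/D)V²/2g = 16.26 m
Series → Q common, losses add: H = Σh = 17.71 m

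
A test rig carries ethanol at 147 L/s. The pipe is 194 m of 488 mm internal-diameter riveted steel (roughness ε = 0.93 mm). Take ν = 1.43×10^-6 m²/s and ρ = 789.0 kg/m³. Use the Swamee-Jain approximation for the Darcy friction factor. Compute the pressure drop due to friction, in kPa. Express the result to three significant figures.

V = 4Q/(πD²) = 4·0.147/(π·0.488²) = 0.7859 m/s
Re = VD/ν = 0.7859·0.488/1.43×10^-6 = 2.68×10^5 → turbulent
ε/D = 0.93/488 = 0.00191
Swamee-Jain: f = 0.02397
h_f = f(L/D)V²/(2g) = 0.02397·(194/0.488)·0.7859²/(2·9.81) = 0.3000 m
Δp = ρg·h_f = 789.0·9.81·0.3000 = 2.322 kPa

Δp ≈ 2.32 kPa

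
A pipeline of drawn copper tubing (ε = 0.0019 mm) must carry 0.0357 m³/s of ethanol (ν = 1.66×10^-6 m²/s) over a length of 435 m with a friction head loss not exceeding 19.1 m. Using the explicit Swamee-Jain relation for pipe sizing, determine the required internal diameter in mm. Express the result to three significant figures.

Swamee-Jain (Type III): D = 0.66·[ε^1.25·(LQ²/(gh_f))^4.75 + ν·Q^9.4·(L/(gh_f))^5.2]^0.04
LQ²/(gh_f) = 0.002959; L/(gh_f) = 2.322
Term 1 = ε^1.25·(…)^4.75 = 6.86×10^-20; Term 2 = ν·Q^9.4·(…)^5.2 = 3.29×10^-18
D = 0.66·(6.86×10^-20 + 3.29×10^-18)^0.04 = 0.1320 m = 132 mm
Check: V = 2.61 m/s, Re = 2.07×10^5, f = 0.01556, h_f = 17.8 m ≈ 19.1 m ✓

D ≈ 132 mm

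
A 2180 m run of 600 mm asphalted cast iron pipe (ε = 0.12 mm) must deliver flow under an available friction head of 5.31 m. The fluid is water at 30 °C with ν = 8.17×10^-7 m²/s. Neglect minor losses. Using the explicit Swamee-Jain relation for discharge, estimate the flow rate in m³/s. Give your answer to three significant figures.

Swamee-Jain (Type II): Q = -0.965·√(gD⁵h_f/L)·ln[ε/(3.7D) + √(3.17ν²L/(gD³h_f))]
√(gD⁵h_f/L) = √(9.81·0.600⁵·5.31/2180) = 0.04311
ε/(3.7D) = 5.41×10^-5; √(3.17ν²L/(gD³h_f)) = 2.02×10^-5
Q = -0.965·0.04311·ln(7.430×10^-5) = 0.3955 m³/s
Check: V = 1.40 m/s, Re = 1.03×10^6, f = 0.01475, h_f = 5.34 m ≈ 5.31 m ✓

Q ≈ 0.395 m³/s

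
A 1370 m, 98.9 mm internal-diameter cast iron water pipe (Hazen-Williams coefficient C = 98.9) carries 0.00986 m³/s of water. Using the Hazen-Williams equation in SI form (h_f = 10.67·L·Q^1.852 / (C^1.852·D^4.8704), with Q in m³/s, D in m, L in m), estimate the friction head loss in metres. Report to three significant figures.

h_f = 10.67·1370·0.00986^1.852 / (98.9^1.852·0.0989^4.8704) = 44.49 m

h_f ≈ 44.5 m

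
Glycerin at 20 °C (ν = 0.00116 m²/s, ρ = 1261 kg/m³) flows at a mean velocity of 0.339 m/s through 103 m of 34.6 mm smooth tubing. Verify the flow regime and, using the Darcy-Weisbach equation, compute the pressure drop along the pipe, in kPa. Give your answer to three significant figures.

Re = VD/ν = 0.339·0.03460/0.00116 = 10.1 → laminar (Re < 2300)
f = 64/Re = 6.329
h_f = f(L/D)V²/(2g) = 6.329·(103/0.03460)·0.339²/(2·9.81) = 110.4 m
Δp = ρg·h_f = 1261·9.81·110.4 = 1365 kPa

Δp ≈ 1370 kPa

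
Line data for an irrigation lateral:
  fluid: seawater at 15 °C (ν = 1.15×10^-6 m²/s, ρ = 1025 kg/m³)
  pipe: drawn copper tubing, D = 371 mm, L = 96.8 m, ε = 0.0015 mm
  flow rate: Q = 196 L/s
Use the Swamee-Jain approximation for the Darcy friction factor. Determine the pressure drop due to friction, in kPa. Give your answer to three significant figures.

V = 4Q/(πD²) = 4·0.196/(π·0.371²) = 1.813 m/s
Re = VD/ν = 1.813·0.371/1.15×10^-6 = 5.85×10^5 → turbulent
ε/D = 0.0015/371 = 4.04×10^-6
Swamee-Jain: f = 0.01280
h_f = f(L/D)V²/(2g) = 0.01280·(96.8/0.371)·1.813²/(2·9.81) = 0.5597 m
Δp = ρg·h_f = 1025·9.81·0.5597 = 5.628 kPa

Δp ≈ 5.63 kPa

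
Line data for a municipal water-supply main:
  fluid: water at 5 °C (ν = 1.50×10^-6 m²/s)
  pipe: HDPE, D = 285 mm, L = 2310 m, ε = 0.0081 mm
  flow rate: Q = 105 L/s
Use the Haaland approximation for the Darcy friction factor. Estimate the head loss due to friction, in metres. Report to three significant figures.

h_f ≈ 16.2 m

V = 4Q/(πD²) = 4·0.105/(π·0.285²) = 1.646 m/s
Re = VD/ν = 1.646·0.285/1.50×10^-6 = 3.13×10^5 → turbulent
ε/D = 0.0081/285 = 2.84×10^-5
Haaland: f = 0.01448
h_f = f(L/D)V²/(2g) = 0.01448·(2310/0.285)·1.646²/(2·9.81) = 16.21 m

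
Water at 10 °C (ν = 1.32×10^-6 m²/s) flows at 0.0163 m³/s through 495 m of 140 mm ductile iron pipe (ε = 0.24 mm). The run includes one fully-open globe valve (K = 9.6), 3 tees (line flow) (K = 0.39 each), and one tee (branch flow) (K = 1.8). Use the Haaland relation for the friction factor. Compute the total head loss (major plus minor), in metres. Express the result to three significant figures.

H_L ≈ 5.57 m

V = 4Q/(πD²) = 1.059 m/s; V²/2g = 0.05715 m
Re = 1.12×10^5, ε/D = 0.00171 → f = 0.02403 (Haaland)
Major: h_f = f(L/D)·V²/2g = 0.02403·3536·0.05715 = 4.855 m
Minor: ΣK = 12.6; h_m = ΣK·V²/2g = 0.7183 m
Total H_L = 4.855 + 0.7183 = 5.573 m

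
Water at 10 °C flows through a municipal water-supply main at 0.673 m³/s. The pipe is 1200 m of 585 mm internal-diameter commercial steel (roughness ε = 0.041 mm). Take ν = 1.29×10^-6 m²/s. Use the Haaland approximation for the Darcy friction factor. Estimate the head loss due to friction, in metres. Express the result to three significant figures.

V = 4Q/(πD²) = 4·0.673/(π·0.585²) = 2.504 m/s
Re = VD/ν = 2.504·0.585/1.29×10^-6 = 1.14×10^6 → turbulent
ε/D = 0.041/585 = 7.01×10^-5
Haaland: f = 0.01271
h_f = f(L/D)V²/(2g) = 0.01271·(1200/0.585)·2.504²/(2·9.81) = 8.331 m

h_f ≈ 8.33 m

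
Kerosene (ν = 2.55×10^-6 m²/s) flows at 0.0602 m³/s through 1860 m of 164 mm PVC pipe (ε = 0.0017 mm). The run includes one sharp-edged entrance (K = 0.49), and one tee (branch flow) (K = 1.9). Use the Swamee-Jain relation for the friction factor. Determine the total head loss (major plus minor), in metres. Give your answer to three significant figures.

V = 4Q/(πD²) = 2.850 m/s; V²/2g = 0.4139 m
Re = 1.83×10^5, ε/D = 1.04×10^-5 → f = 0.01589 (Swamee-Jain)
Major: h_f = f(L/D)·V²/2g = 0.01589·11341·0.4139 = 74.60 m
Minor: ΣK = 2.39; h_m = ΣK·V²/2g = 0.9893 m
Total H_L = 74.60 + 0.9893 = 75.59 m

H_L ≈ 75.6 m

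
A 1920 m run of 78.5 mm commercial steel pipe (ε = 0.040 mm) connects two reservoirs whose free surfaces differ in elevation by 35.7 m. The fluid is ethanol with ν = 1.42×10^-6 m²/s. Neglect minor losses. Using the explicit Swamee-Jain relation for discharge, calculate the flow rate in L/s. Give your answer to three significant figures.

Swamee-Jain (Type II): Q = -0.965·√(gD⁵h_f/L)·ln[ε/(3.7D) + √(3.17ν²L/(gD³h_f))]
√(gD⁵h_f/L) = √(9.81·0.0785⁵·35.7/1920) = 7.374×10^-4
ε/(3.7D) = 1.38×10^-4; √(3.17ν²L/(gD³h_f)) = 2.69×10^-4
Q = -0.965·7.374×10^-4·ln(4.069×10^-4) = 0.005555 m³/s
Check: V = 1.15 m/s, Re = 6.35×10^4, f = 0.02180, h_f = 35.8 m ≈ 35.7 m ✓

Q ≈ 5.56 L/s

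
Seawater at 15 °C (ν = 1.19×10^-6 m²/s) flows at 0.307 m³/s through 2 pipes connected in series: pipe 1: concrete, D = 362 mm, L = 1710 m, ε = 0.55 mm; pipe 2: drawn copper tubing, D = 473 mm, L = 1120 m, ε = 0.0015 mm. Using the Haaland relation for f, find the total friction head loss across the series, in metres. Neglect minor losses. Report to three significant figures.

Pipe 1: V = 2.983 m/s, Re = 9.07×10^5, ε/D = 0.00152, f = 0.02206, h_1 = f(L/D)V²/2g = 47.25 m
Pipe 2: V = 1.747 m/s, Re = 6.94×10^5, ε/D = 3.17×10^-6, f = 0.01237, h_2 = f(L/D)V²/2g = 4.558 m
Series → Q common, losses add: H = Σh = 51.81 m

H ≈ 51.8 m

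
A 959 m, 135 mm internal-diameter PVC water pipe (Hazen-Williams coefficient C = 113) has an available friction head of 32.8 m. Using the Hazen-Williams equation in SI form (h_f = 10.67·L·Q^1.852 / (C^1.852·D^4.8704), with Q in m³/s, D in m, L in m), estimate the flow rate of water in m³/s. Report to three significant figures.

Rearranging: Q = [h_f·C^1.852·D^4.8704 / (10.67·L)]^(1/1.852)
Q = [32.8·113^1.852·0.135^4.8704 / (10.67·959)]^0.540 = 0.02626 m³/s

Q ≈ 0.0263 m³/s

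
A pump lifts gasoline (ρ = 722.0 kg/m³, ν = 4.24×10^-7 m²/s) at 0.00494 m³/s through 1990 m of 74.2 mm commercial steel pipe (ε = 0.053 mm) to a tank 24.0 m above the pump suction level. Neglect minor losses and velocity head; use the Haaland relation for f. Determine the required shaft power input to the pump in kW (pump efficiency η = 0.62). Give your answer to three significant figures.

P_shaft ≈ 3.34 kW

V = 4Q/(πD²) = 1.142 m/s; Re = 2.00×10^5; ε/D = 7.14×10^-4; f = 0.01969
h_f = f(L/D)V²/2g = 35.13 m
Total head H = z + h_f = 24.0 + 35.13 = 59.13 m
P_hyd = ρgQH = 722.0·9.81·0.00494·59.13 = 2.069 kW
P_shaft = P_hyd/η = 2.069/0.62 = 3.337 kW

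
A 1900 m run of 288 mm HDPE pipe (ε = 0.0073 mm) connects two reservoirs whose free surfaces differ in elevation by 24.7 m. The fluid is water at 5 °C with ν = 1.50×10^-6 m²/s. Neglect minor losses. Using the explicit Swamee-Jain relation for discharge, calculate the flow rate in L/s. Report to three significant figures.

Swamee-Jain (Type II): Q = -0.965·√(gD⁵h_f/L)·ln[ε/(3.7D) + √(3.17ν²L/(gD³h_f))]
√(gD⁵h_f/L) = √(9.81·0.288⁵·24.7/1900) = 0.01590
ε/(3.7D) = 6.85×10^-6; √(3.17ν²L/(gD³h_f)) = 4.84×10^-5
Q = -0.965·0.01590·ln(5.524×10^-5) = 0.1504 m³/s
Check: V = 2.31 m/s, Re = 4.43×10^5, f = 0.01375, h_f = 24.6 m ≈ 24.7 m ✓

Q ≈ 150 L/s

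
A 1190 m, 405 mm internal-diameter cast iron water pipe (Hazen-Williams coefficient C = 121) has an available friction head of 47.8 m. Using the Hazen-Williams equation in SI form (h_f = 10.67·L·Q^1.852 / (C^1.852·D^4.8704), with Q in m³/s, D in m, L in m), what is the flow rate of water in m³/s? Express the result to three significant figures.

Q ≈ 0.551 m³/s

Rearranging: Q = [h_f·C^1.852·D^4.8704 / (10.67·L)]^(1/1.852)
Q = [47.8·121^1.852·0.405^4.8704 / (10.67·1190)]^0.540 = 0.5514 m³/s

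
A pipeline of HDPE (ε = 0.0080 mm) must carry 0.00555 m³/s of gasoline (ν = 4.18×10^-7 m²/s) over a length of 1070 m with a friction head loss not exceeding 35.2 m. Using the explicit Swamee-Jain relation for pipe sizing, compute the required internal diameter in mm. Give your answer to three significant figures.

Swamee-Jain (Type III): D = 0.66·[ε^1.25·(LQ²/(gh_f))^4.75 + ν·Q^9.4·(L/(gh_f))^5.2]^0.04
LQ²/(gh_f) = 9.545×10^-5; L/(gh_f) = 3.099
Term 1 = ε^1.25·(…)^4.75 = 3.41×10^-26; Term 2 = ν·Q^9.4·(…)^5.2 = 9.37×10^-26
D = 0.66·(3.41×10^-26 + 9.37×10^-26)^0.04 = 0.06665 m = 66.7 mm
Check: V = 1.59 m/s, Re = 2.54×10^5, f = 0.01598, h_f = 33.1 m ≈ 35.2 m ✓

D ≈ 66.7 mm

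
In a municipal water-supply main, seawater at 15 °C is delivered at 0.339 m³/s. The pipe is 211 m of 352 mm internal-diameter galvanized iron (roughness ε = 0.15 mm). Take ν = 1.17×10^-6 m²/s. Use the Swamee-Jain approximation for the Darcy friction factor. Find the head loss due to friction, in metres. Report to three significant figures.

V = 4Q/(πD²) = 4·0.339/(π·0.352²) = 3.484 m/s
Re = VD/ν = 3.484·0.352/1.17×10^-6 = 1.05×10^6 → turbulent
ε/D = 0.15/352 = 4.26×10^-4
Swamee-Jain: f = 0.01675
h_f = f(L/D)V²/(2g) = 0.01675·(211/0.352)·3.484²/(2·9.81) = 6.211 m

h_f ≈ 6.21 m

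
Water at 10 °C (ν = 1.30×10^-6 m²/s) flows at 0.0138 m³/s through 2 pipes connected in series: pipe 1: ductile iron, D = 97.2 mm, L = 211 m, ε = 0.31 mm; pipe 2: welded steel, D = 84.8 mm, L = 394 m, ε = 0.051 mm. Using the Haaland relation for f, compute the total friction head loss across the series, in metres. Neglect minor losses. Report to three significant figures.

Pipe 1: V = 1.860 m/s, Re = 1.39×10^5, ε/D = 0.00319, f = 0.02750, h_1 = f(L/D)V²/2g = 10.52 m
Pipe 2: V = 2.443 m/s, Re = 1.59×10^5, ε/D = 6.01×10^-4, f = 0.01952, h_2 = f(L/D)V²/2g = 27.60 m
Series → Q common, losses add: H = Σh = 38.12 m

H ≈ 38.1 m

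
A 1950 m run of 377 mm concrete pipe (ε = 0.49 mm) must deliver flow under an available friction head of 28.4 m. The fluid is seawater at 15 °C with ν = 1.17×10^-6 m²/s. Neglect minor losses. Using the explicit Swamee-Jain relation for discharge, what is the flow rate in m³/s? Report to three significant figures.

Q ≈ 0.251 m³/s

Swamee-Jain (Type II): Q = -0.965·√(gD⁵h_f/L)·ln[ε/(3.7D) + √(3.17ν²L/(gD³h_f))]
√(gD⁵h_f/L) = √(9.81·0.377⁵·28.4/1950) = 0.03299
ε/(3.7D) = 3.51×10^-4; √(3.17ν²L/(gD³h_f)) = 2.38×10^-5
Q = -0.965·0.03299·ln(3.751×10^-4) = 0.2511 m³/s
Check: V = 2.25 m/s, Re = 7.25×10^5, f = 0.02140, h_f = 28.5 m ≈ 28.4 m ✓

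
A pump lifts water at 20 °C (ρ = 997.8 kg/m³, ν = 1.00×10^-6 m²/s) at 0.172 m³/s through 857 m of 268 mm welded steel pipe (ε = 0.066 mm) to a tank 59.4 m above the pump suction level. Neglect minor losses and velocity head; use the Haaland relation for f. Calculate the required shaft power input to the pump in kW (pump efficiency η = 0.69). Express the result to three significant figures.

V = 4Q/(πD²) = 3.049 m/s; Re = 8.17×10^5; ε/D = 2.46×10^-4; f = 0.01523
h_f = f(L/D)V²/2g = 23.08 m
Total head H = z + h_f = 59.4 + 23.08 = 82.48 m
P_hyd = ρgQH = 997.8·9.81·0.172·82.48 = 138.9 kW
P_shaft = P_hyd/η = 138.9/0.69 = 201.3 kW

P_shaft ≈ 201 kW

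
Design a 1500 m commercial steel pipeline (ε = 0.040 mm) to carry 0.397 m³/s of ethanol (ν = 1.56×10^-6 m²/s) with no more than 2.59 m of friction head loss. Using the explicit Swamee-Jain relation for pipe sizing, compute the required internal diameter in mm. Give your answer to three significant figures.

D ≈ 645 mm

Swamee-Jain (Type III): D = 0.66·[ε^1.25·(LQ²/(gh_f))^4.75 + ν·Q^9.4·(L/(gh_f))^5.2]^0.04
LQ²/(gh_f) = 9.305; L/(gh_f) = 59.04
Term 1 = ε^1.25·(…)^4.75 = 0.127; Term 2 = ν·Q^9.4·(…)^5.2 = 0.428
D = 0.66·(0.127 + 0.428)^0.04 = 0.6446 m = 645 mm
Check: V = 1.22 m/s, Re = 5.03×10^5, f = 0.01399, h_f = 2.45 m ≈ 2.59 m ✓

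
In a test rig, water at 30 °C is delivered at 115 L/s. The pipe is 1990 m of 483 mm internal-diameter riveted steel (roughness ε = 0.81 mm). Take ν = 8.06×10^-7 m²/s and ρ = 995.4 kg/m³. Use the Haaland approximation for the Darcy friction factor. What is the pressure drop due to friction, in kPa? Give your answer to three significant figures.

V = 4Q/(πD²) = 4·0.115/(π·0.483²) = 0.6276 m/s
Re = VD/ν = 0.6276·0.483/8.06×10^-7 = 3.76×10^5 → turbulent
ε/D = 0.81/483 = 0.00168
Haaland: f = 0.02289
h_f = f(L/D)V²/(2g) = 0.02289·(1990/0.483)·0.6276²/(2·9.81) = 1.893 m
Δp = ρg·h_f = 995.4·9.81·1.893 = 18.49 kPa

Δp ≈ 18.5 kPa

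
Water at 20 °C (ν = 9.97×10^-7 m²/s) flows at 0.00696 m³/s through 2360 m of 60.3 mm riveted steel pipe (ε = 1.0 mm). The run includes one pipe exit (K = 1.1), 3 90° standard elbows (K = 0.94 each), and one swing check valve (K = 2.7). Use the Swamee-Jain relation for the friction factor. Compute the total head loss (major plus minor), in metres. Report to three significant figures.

V = 4Q/(πD²) = 2.437 m/s; V²/2g = 0.3027 m
Re = 1.47×10^5, ε/D = 0.0166 → f = 0.04580 (Swamee-Jain)
Major: h_f = f(L/D)·V²/2g = 0.04580·39138·0.3027 = 542.7 m
Minor: ΣK = 6.62; h_m = ΣK·V²/2g = 2.004 m
Total H_L = 542.7 + 2.004 = 544.7 m

H_L ≈ 545 m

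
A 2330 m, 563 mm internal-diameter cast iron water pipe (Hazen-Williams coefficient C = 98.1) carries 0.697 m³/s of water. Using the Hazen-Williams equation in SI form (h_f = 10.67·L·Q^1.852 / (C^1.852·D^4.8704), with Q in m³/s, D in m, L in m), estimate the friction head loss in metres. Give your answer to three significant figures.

h_f = 10.67·2330·0.697^1.852 / (98.1^1.852·0.563^4.8704) = 42.83 m

h_f ≈ 42.8 m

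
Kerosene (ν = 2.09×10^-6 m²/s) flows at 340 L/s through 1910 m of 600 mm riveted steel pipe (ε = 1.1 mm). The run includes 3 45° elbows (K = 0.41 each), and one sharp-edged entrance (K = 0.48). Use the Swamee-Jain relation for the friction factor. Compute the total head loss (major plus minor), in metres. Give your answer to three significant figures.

V = 4Q/(πD²) = 1.203 m/s; V²/2g = 0.07370 m
Re = 3.45×10^5, ε/D = 0.00183 → f = 0.02359 (Swamee-Jain)
Major: h_f = f(L/D)·V²/2g = 0.02359·3183·0.07370 = 5.534 m
Minor: ΣK = 1.71; h_m = ΣK·V²/2g = 0.1260 m
Total H_L = 5.534 + 0.1260 = 5.660 m

H_L ≈ 5.66 m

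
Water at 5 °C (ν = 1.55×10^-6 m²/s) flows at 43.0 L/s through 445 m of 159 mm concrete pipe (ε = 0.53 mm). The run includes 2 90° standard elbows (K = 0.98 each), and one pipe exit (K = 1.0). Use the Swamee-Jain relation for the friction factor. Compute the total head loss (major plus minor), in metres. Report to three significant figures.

V = 4Q/(πD²) = 2.166 m/s; V²/2g = 0.2390 m
Re = 2.22×10^5, ε/D = 0.00333 → f = 0.02769 (Swamee-Jain)
Major: h_f = f(L/D)·V²/2g = 0.02769·2799·0.2390 = 18.53 m
Minor: ΣK = 2.96; h_m = ΣK·V²/2g = 0.7076 m
Total H_L = 18.53 + 0.7076 = 19.23 m

H_L ≈ 19.2 m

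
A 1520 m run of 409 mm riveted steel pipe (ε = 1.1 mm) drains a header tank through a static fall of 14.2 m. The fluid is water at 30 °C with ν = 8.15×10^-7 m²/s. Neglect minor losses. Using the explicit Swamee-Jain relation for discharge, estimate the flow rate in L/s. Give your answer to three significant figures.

Q ≈ 225 L/s

Swamee-Jain (Type II): Q = -0.965·√(gD⁵h_f/L)·ln[ε/(3.7D) + √(3.17ν²L/(gD³h_f))]
√(gD⁵h_f/L) = √(9.81·0.409⁵·14.2/1520) = 0.03239
ε/(3.7D) = 7.27×10^-4; √(3.17ν²L/(gD³h_f)) = 1.83×10^-5
Q = -0.965·0.03239·ln(7.452×10^-4) = 0.2251 m³/s
Check: V = 1.71 m/s, Re = 8.60×10^5, f = 0.02563, h_f = 14.2 m ≈ 14.2 m ✓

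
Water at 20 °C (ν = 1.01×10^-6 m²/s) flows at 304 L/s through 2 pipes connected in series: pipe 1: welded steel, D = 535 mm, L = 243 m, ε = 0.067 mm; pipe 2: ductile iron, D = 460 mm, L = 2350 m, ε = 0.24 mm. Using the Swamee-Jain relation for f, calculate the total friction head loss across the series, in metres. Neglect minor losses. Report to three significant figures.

Pipe 1: V = 1.352 m/s, Re = 7.16×10^5, ε/D = 1.25×10^-4, f = 0.01425, h_1 = f(L/D)V²/2g = 0.6031 m
Pipe 2: V = 1.829 m/s, Re = 8.33×10^5, ε/D = 5.22×10^-4, f = 0.01754, h_2 = f(L/D)V²/2g = 15.29 m
Series → Q common, losses add: H = Σh = 15.89 m

H ≈ 15.9 m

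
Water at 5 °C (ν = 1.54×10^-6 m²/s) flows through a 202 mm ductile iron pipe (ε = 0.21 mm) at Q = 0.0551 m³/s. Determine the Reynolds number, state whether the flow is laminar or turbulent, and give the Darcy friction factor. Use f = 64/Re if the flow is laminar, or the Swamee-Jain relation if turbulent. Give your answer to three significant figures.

V = 4Q/(πD²) = 1.719 m/s
Re = VD/ν = 1.719·0.202/1.54×10^-6 = 2.26×10^5
Re > 4000 → turbulent; ε/D = 0.00104
Swamee-Jain: f = 0.02120

Re ≈ 2.26×10^5; turbulent; f ≈ 0.0212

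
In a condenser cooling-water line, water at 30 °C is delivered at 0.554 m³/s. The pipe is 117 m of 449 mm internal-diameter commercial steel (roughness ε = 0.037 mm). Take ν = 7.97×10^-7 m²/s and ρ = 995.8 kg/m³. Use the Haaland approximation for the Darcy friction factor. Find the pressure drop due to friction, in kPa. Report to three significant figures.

Δp ≈ 19.7 kPa

V = 4Q/(πD²) = 4·0.554/(π·0.449²) = 3.499 m/s
Re = VD/ν = 3.499·0.449/7.97×10^-7 = 1.97×10^6 → turbulent
ε/D = 0.037/449 = 8.24×10^-5
Haaland: f = 0.01242
h_f = f(L/D)V²/(2g) = 0.01242·(117/0.449)·3.499²/(2·9.81) = 2.020 m
Δp = ρg·h_f = 995.8·9.81·2.020 = 19.73 kPa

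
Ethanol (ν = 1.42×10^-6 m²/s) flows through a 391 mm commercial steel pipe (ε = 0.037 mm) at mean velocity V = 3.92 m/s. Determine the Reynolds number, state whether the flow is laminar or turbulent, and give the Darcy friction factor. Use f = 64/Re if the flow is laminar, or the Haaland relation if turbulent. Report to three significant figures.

Re = VD/ν = 3.920·0.391/1.42×10^-6 = 1.08×10^6
Re > 4000 → turbulent; ε/D = 9.46×10^-5
Haaland: f = 0.01316

Re ≈ 1.08×10^6; turbulent; f ≈ 0.0132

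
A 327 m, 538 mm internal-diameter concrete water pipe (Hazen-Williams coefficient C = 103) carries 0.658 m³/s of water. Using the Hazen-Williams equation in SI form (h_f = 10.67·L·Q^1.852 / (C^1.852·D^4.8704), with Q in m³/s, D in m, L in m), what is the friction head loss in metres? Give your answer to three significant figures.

h_f = 10.67·327·0.658^1.852 / (103^1.852·0.538^4.8704) = 6.159 m

h_f ≈ 6.16 m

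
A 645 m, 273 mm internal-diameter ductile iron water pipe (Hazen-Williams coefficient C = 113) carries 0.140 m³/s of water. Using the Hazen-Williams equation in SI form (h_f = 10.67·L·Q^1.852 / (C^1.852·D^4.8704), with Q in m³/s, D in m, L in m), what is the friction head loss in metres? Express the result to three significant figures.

h_f ≈ 15.9 m

h_f = 10.67·645·0.140^1.852 / (113^1.852·0.273^4.8704) = 15.85 m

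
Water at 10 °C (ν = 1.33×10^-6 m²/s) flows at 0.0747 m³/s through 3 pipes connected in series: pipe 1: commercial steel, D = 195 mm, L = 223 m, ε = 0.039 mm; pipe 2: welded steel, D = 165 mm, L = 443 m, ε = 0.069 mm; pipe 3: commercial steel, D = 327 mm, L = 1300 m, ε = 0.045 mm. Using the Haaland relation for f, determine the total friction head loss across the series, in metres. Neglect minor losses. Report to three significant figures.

Pipe 1: V = 2.501 m/s, Re = 3.67×10^5, ε/D = 2.00×10^-4, f = 0.01573, h_1 = f(L/D)V²/2g = 5.735 m
Pipe 2: V = 3.494 m/s, Re = 4.33×10^5, ε/D = 4.18×10^-4, f = 0.01717, h_2 = f(L/D)V²/2g = 28.67 m
Pipe 3: V = 0.8895 m/s, Re = 2.19×10^5, ε/D = 1.38×10^-4, f = 0.01624, h_3 = f(L/D)V²/2g = 2.603 m
Series → Q common, losses add: H = Σh = 37.01 m

H ≈ 37.0 m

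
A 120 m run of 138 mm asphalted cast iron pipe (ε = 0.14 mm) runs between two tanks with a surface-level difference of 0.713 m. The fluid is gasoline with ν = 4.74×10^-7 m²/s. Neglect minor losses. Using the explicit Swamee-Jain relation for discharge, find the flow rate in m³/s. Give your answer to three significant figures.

Swamee-Jain (Type II): Q = -0.965·√(gD⁵h_f/L)·ln[ε/(3.7D) + √(3.17ν²L/(gD³h_f))]
√(gD⁵h_f/L) = √(9.81·0.138⁵·0.713/120) = 0.001708
ε/(3.7D) = 2.74×10^-4; √(3.17ν²L/(gD³h_f)) = 6.82×10^-5
Q = -0.965·0.001708·ln(3.424×10^-4) = 0.01315 m³/s
Check: V = 0.879 m/s, Re = 2.56×10^5, f = 0.02096, h_f = 0.718 m ≈ 0.713 m ✓

Q ≈ 0.0132 m³/s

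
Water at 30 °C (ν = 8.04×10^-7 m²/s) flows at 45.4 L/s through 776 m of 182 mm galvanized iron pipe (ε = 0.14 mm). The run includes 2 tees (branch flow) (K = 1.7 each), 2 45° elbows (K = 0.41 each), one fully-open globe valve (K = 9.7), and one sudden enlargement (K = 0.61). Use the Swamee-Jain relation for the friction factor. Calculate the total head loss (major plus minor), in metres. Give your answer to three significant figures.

V = 4Q/(πD²) = 1.745 m/s; V²/2g = 0.1552 m
Re = 3.95×10^5, ε/D = 7.69×10^-4 → f = 0.01946 (Swamee-Jain)
Major: h_f = f(L/D)·V²/2g = 0.01946·4264·0.1552 = 12.88 m
Minor: ΣK = 14.5; h_m = ΣK·V²/2g = 2.255 m
Total H_L = 12.88 + 2.255 = 15.14 m

H_L ≈ 15.1 m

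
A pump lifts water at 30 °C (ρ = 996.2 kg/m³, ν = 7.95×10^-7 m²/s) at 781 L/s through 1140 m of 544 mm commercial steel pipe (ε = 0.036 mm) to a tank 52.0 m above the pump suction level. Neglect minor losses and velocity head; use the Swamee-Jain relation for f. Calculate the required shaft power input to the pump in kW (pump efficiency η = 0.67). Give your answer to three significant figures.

P_shaft ≈ 759 kW

V = 4Q/(πD²) = 3.360 m/s; Re = 2.30×10^6; ε/D = 6.62×10^-5; f = 0.01212
h_f = f(L/D)V²/2g = 14.61 m
Total head H = z + h_f = 52.0 + 14.61 = 66.61 m
P_hyd = ρgQH = 996.2·9.81·0.781·66.61 = 508.4 kW
P_shaft = P_hyd/η = 508.4/0.67 = 758.8 kW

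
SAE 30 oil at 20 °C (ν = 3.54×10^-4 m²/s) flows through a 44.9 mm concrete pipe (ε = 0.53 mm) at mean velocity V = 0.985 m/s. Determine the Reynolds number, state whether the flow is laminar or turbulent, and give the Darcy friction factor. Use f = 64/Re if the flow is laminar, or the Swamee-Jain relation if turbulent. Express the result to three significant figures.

Re ≈ 125; laminar; f = 64/Re ≈ 0.512

Re = VD/ν = 0.9850·0.0449/3.54×10^-4 = 125
Re < 2300 → laminar → f = 64/Re = 0.5123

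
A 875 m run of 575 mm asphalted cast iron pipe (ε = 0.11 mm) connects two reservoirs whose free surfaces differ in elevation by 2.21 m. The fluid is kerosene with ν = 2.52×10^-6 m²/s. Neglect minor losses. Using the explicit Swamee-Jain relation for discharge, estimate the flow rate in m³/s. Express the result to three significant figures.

Q ≈ 0.345 m³/s

Swamee-Jain (Type II): Q = -0.965·√(gD⁵h_f/L)·ln[ε/(3.7D) + √(3.17ν²L/(gD³h_f))]
√(gD⁵h_f/L) = √(9.81·0.575⁵·2.21/875) = 0.03946
ε/(3.7D) = 5.17×10^-5; √(3.17ν²L/(gD³h_f)) = 6.54×10^-5
Q = -0.965·0.03946·ln(1.171×10^-4) = 0.3447 m³/s
Check: V = 1.33 m/s, Re = 3.03×10^5, f = 0.01622, h_f = 2.22 m ≈ 2.21 m ✓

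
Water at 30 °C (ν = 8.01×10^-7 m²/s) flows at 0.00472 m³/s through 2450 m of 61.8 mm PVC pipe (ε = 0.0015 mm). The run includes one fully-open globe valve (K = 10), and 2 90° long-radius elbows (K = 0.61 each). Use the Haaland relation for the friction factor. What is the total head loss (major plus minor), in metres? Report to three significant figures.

V = 4Q/(πD²) = 1.574 m/s; V²/2g = 0.1262 m
Re = 1.21×10^5, ε/D = 2.43×10^-5 → f = 0.01723 (Haaland)
Major: h_f = f(L/D)·V²/2g = 0.01723·39644·0.1262 = 86.21 m
Minor: ΣK = 11.2; h_m = ΣK·V²/2g = 1.416 m
Total H_L = 86.21 + 1.416 = 87.63 m

H_L ≈ 87.6 m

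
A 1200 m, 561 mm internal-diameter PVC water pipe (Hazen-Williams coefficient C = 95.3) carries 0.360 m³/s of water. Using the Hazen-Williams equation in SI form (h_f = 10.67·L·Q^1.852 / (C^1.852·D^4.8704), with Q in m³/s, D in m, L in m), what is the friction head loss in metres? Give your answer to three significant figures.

h_f = 10.67·1200·0.360^1.852 / (95.3^1.852·0.561^4.8704) = 6.966 m

h_f ≈ 6.97 m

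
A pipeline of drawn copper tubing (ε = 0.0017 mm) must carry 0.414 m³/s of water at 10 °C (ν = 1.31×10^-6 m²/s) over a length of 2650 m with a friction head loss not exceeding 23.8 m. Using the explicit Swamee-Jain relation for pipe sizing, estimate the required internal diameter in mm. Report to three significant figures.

D ≈ 457 mm

Swamee-Jain (Type III): D = 0.66·[ε^1.25·(LQ²/(gh_f))^4.75 + ν·Q^9.4·(L/(gh_f))^5.2]^0.04
LQ²/(gh_f) = 1.945; L/(gh_f) = 11.35
Term 1 = ε^1.25·(…)^4.75 = 1.45×10^-6; Term 2 = ν·Q^9.4·(…)^5.2 = 1.01×10^-4
D = 0.66·(1.45×10^-6 + 1.01×10^-4)^0.04 = 0.4570 m = 457 mm
Check: V = 2.52 m/s, Re = 8.80×10^5, f = 0.01195, h_f = 22.5 m ≈ 23.8 m ✓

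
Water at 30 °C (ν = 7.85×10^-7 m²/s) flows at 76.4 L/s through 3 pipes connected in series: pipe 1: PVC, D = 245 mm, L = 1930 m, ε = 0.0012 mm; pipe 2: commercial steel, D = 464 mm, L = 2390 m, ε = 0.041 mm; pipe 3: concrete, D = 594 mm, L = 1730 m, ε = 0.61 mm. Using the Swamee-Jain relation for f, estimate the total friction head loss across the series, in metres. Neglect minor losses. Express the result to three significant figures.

H ≈ 14.9 m

Pipe 1: V = 1.621 m/s, Re = 5.06×10^5, ε/D = 4.90×10^-6, f = 0.01314, h_1 = f(L/D)V²/2g = 13.86 m
Pipe 2: V = 0.4518 m/s, Re = 2.67×10^5, ε/D = 8.84×10^-5, f = 0.01559, h_2 = f(L/D)V²/2g = 0.8353 m
Pipe 3: V = 0.2757 m/s, Re = 2.09×10^5, ε/D = 0.00103, f = 0.02124, h_3 = f(L/D)V²/2g = 0.2397 m
Series → Q common, losses add: H = Σh = 14.93 m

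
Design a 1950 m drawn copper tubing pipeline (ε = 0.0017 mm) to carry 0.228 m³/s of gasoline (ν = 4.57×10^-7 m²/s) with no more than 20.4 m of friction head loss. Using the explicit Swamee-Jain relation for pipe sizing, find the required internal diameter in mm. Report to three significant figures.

D ≈ 340 mm

Swamee-Jain (Type III): D = 0.66·[ε^1.25·(LQ²/(gh_f))^4.75 + ν·Q^9.4·(L/(gh_f))^5.2]^0.04
LQ²/(gh_f) = 0.5065; L/(gh_f) = 9.744
Term 1 = ε^1.25·(…)^4.75 = 2.43×10^-9; Term 2 = ν·Q^9.4·(…)^5.2 = 5.83×10^-8
D = 0.66·(2.43×10^-9 + 5.83×10^-8)^0.04 = 0.3395 m = 340 mm
Check: V = 2.52 m/s, Re = 1.87×10^6, f = 0.01066, h_f = 19.8 m ≈ 20.4 m ✓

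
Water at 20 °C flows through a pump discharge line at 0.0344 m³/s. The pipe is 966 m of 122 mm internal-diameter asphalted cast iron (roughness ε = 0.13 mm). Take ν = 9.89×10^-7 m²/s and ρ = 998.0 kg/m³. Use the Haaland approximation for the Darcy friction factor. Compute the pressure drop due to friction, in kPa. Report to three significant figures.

V = 4Q/(πD²) = 4·0.0344/(π·0.122²) = 2.943 m/s
Re = VD/ν = 2.943·0.122/9.89×10^-7 = 3.63×10^5 → turbulent
ε/D = 0.13/122 = 0.00107
Haaland: f = 0.02066
h_f = f(L/D)V²/(2g) = 0.02066·(966/0.122)·2.943²/(2·9.81) = 72.21 m
Δp = ρg·h_f = 998.0·9.81·72.21 = 706.9 kPa

Δp ≈ 707 kPa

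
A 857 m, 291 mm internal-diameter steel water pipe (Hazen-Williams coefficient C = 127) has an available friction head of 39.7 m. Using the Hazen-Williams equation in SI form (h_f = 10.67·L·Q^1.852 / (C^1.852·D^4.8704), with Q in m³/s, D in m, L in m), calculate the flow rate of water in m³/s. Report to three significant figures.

Rearranging: Q = [h_f·C^1.852·D^4.8704 / (10.67·L)]^(1/1.852)
Q = [39.7·127^1.852·0.291^4.8704 / (10.67·857)]^0.540 = 0.2620 m³/s

Q ≈ 0.262 m³/s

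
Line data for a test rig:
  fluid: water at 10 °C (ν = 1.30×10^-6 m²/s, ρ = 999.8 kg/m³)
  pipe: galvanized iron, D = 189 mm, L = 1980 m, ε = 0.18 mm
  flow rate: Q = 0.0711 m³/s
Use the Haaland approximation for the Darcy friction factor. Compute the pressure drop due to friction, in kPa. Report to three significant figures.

Δp ≈ 678 kPa

V = 4Q/(πD²) = 4·0.0711/(π·0.189²) = 2.534 m/s
Re = VD/ν = 2.534·0.189/1.30×10^-6 = 3.68×10^5 → turbulent
ε/D = 0.18/189 = 9.52×10^-4
Haaland: f = 0.02017
h_f = f(L/D)V²/(2g) = 0.02017·(1980/0.189)·2.534²/(2·9.81) = 69.16 m
Δp = ρg·h_f = 999.8·9.81·69.16 = 678.3 kPa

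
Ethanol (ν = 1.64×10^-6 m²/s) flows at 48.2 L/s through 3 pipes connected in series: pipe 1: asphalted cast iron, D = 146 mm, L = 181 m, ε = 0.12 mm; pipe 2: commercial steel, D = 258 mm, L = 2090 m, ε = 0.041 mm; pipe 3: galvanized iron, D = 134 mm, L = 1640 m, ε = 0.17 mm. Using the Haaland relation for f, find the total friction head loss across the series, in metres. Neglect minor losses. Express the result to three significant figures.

H ≈ 174 m

Pipe 1: V = 2.879 m/s, Re = 2.56×10^5, ε/D = 8.22×10^-4, f = 0.01989, h_1 = f(L/D)V²/2g = 10.42 m
Pipe 2: V = 0.9220 m/s, Re = 1.45×10^5, ε/D = 1.59×10^-4, f = 0.01742, h_2 = f(L/D)V²/2g = 6.114 m
Pipe 3: V = 3.418 m/s, Re = 2.79×10^5, ε/D = 0.00127, f = 0.02164, h_3 = f(L/D)V²/2g = 157.7 m
Series → Q common, losses add: H = Σh = 174.2 m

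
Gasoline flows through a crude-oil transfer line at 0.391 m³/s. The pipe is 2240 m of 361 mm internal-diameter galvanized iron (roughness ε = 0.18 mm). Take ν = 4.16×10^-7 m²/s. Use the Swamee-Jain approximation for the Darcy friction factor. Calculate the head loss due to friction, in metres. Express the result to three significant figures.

h_f ≈ 78.0 m

V = 4Q/(πD²) = 4·0.391/(π·0.361²) = 3.820 m/s
Re = VD/ν = 3.820·0.361/4.16×10^-7 = 3.32×10^6 → turbulent
ε/D = 0.18/361 = 4.99×10^-4
Swamee-Jain: f = 0.01690
h_f = f(L/D)V²/(2g) = 0.01690·(2240/0.361)·3.820²/(2·9.81) = 78.00 m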